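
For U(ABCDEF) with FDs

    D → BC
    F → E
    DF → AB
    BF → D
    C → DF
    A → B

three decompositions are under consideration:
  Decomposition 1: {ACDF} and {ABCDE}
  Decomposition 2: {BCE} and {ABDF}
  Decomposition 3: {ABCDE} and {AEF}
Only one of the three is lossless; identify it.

Decomposition 1

Decomposition 1: common = {ACD}, closure = {ABCDEF} → lossless.
Decomposition 2: common = {B}, closure = {B} → lossy.
Decomposition 3: common = {AE}, closure = {ABE} → lossy.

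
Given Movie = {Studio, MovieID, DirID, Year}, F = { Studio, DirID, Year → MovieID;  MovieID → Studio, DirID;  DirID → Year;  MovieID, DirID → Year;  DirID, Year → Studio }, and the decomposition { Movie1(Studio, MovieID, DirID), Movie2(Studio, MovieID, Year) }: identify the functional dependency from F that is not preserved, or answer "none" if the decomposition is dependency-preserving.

none

Studio, DirID, Year → MovieID: restricted closure across fragments reaches MovieID.
MovieID → Studio, DirID lies within Movie1.
DirID → Year: restricted closure across fragments reaches Year.
MovieID, DirID → Year: restricted closure across fragments reaches Year.
DirID, Year → Studio: restricted closure across fragments reaches Studio.
Every dependency is enforceable on the fragments, so the decomposition is dependency-preserving.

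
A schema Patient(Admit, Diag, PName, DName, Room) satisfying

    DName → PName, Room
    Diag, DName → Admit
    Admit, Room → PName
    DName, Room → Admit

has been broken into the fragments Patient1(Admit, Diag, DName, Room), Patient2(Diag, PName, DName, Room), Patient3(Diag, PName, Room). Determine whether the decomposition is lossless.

Yes

Chase test. Columns are Admit, Diag, PName, DName, Room; row i has aⱼ where attribute j ∈ Patienti, else bᵢⱼ.
Initial tableau (one row per fragment):
  row 1: a1 a2 b13 a4 a5
  row 2: b21 a2 a3 a4 a5
  row 3: b31 a2 a3 b34 a5
Rows 1 and 2 agree on DName; apply DName→PName, Room and equate their PName, Room entries.
Rows 1 and 2 agree on Diag, DName; apply Diag, DName→Admit and equate their Admit entries.
Row 1 is now all distinguished symbols — the join is lossless.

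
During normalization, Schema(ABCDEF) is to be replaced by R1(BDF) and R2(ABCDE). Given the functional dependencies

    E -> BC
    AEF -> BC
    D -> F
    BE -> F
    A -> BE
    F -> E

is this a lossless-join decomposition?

Yes

Common attributes: R1 ∩ R2 = {BD}.
Closure of {BD}: D → F applies, adding F; F → E applies, adding E; E → BC applies, adding C. So (BD)⁺ = {BCDEF}.
This closure contains every attribute of R1, so R1 ∩ R2 → R1. The join is lossless.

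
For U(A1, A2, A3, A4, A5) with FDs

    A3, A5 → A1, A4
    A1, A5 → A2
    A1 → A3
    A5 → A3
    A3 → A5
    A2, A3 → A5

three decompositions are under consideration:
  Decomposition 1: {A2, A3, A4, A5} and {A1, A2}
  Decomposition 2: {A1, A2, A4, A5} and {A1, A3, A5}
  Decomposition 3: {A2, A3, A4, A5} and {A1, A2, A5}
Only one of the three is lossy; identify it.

Decomposition 1: common = {A2}, closure = {A2} → lossy.
Decomposition 2: common = {A1, A5}, closure = {A1, A2, A3, A4, A5} → lossless.
Decomposition 3: common = {A2, A5}, closure = {A1, A2, A3, A4, A5} → lossless.

Decomposition 1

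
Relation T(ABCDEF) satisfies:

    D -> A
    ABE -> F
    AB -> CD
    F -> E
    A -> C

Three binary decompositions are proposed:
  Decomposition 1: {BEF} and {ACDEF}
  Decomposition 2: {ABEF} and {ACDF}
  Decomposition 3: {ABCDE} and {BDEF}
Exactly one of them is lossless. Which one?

Decomposition 1: common = {EF}, closure = {EF} → lossy.
Decomposition 2: common = {AF}, closure = {ACEF} → lossy.
Decomposition 3: common = {BDE}, closure = {ABCDEF} → lossless.

Decomposition 3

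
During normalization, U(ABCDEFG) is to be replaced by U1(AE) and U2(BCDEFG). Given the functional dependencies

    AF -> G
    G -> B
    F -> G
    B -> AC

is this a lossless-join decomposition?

No

Common attributes: U1 ∩ U2 = {E}.
No dependency enlarges {E}, so (E)⁺ = {E}.
The closure contains neither all of U1 = {AE} nor all of U2 = {BCDEFG}, so the common attributes are not a superkey of either fragment. The join is lossy.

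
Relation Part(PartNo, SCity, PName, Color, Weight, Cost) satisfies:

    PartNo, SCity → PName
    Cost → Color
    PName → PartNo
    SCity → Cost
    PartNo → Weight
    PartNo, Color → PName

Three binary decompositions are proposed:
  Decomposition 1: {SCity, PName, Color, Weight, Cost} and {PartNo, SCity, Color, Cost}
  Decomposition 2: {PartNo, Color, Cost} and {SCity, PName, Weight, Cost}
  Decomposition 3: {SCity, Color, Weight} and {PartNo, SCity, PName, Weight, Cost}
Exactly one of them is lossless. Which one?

Decomposition 1: common = {SCity, Color, Cost}, closure = {SCity, Color, Cost} → lossy.
Decomposition 2: common = {Cost}, closure = {Color, Cost} → lossy.
Decomposition 3: common = {SCity, Weight}, closure = {SCity, Color, Weight, Cost} → lossless.

Decomposition 3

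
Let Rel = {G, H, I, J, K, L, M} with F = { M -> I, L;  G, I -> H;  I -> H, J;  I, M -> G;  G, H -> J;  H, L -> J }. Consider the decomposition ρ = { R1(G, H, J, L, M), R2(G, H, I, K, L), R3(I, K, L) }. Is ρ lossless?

Chase test. Columns are G, H, I, J, K, L, M; row i has aⱼ where attribute j ∈ Ri, else bᵢⱼ.
Initial tableau (one row per fragment):
  row 1: a1 a2 b13 a4 b15 a6 a7
  row 2: a1 a2 a3 b24 a5 a6 b27
  row 3: b31 b32 a3 b34 a5 a6 b37
Rows 2 and 3 agree on I; apply I→H, J and equate their H, J entries.
Rows 1 and 2 agree on G, H; apply G, H→J and equate their J entries.
No row becomes fully distinguished — the join is lossy.

No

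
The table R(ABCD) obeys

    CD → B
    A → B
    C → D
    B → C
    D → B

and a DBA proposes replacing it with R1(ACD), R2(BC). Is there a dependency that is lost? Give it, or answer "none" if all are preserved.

CD → B: restricted closure across fragments reaches B.
A → B: restricted closure across fragments reaches B.
C → D lies within R1.
B → C lies within R2.
D → B: restricted closure across fragments reaches B.
Every dependency is enforceable on the fragments, so the decomposition is dependency-preserving.

none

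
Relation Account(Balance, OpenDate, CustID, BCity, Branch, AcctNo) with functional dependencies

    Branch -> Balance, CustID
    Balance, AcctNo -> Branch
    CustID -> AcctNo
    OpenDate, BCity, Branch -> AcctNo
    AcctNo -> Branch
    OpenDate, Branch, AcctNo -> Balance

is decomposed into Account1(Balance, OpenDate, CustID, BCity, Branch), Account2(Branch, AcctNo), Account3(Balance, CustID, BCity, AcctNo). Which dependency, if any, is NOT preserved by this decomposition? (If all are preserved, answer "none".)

none

Branch → Balance, CustID lies within Account1.
Balance, AcctNo → Branch: restricted closure across fragments reaches Branch.
CustID → AcctNo lies within Account3.
OpenDate, BCity, Branch → AcctNo: restricted closure across fragments reaches AcctNo.
AcctNo → Branch lies within Account2.
OpenDate, Branch, AcctNo → Balance: restricted closure across fragments reaches Balance.
Every dependency is enforceable on the fragments, so the decomposition is dependency-preserving.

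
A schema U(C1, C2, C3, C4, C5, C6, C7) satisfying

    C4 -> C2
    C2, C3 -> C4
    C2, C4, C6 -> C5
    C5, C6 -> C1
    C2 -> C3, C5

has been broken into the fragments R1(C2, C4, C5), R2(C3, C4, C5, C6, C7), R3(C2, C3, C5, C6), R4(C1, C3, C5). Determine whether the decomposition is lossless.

No

Chase test. Columns are C1, C2, C3, C4, C5, C6, C7; row i has aⱼ where attribute j ∈ Ri, else bᵢⱼ.
Initial tableau (one row per fragment):
  row 1: b11 a2 b13 a4 a5 b16 b17
  row 2: b21 b22 a3 a4 a5 a6 a7
  row 3: b31 a2 a3 b34 a5 a6 b37
  row 4: a1 b42 a3 b44 a5 b46 b47
Rows 1 and 2 agree on C4; apply C4→C2 and equate their C2 entries.
Rows 2 and 3 agree on C2, C3; apply C2, C3→C4 and equate their C4 entries.
Rows 2 and 3 agree on C5, C6; apply C5, C6→C1 and equate their C1 entries.
Rows 1 and 2 agree on C2; apply C2→C3, C5 and equate their C3, C5 entries.
No row becomes fully distinguished — the join is lossy.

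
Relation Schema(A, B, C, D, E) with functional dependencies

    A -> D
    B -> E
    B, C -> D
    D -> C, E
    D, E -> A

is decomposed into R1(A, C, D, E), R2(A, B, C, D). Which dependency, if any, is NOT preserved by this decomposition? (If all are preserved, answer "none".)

Check B → E: no single fragment contains all of {B, E}, and the restricted closure of {B} across the fragments never reaches {E}.
A → D is preserved.
B, C → D is preserved.
D → C, E is preserved.
D, E → A is preserved.

B -> E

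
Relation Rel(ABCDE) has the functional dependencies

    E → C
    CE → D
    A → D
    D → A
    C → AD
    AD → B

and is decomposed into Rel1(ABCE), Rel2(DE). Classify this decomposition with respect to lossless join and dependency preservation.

lossless but not dependency-preserving

Lossless test: (E)⁺ = {ABCDE}, which contains all of one fragment — lossless.
Dependency preservation: the restricted closure of {A} across the fragments never reaches {D}, so A → D cannot be enforced without a join — not preserved.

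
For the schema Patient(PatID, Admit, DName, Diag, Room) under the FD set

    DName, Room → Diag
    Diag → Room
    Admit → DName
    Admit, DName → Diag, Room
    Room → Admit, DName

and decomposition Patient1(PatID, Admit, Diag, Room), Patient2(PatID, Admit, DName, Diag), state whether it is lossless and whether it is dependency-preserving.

Lossless test: (PatID, Admit, Diag)⁺ = {PatID, Admit, DName, Diag, Room}, which contains all of one fragment — lossless.
Dependency preservation: DName, Room → Diag; Admit, DName → Diag, Room; Room → Admit, DName are not contained in any single fragment, but the restricted closure of each left-hand side across the fragments still reaches the right-hand side; the remaining FDs each lie inside some fragment. All dependencies are preserved.

lossless and dependency-preserving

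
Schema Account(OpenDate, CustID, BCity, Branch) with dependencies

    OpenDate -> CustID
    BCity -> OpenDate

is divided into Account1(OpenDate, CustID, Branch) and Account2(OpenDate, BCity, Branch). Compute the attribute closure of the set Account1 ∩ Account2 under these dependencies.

Account1 ∩ Account2 = {OpenDate, Branch}.
OpenDate → CustID applies, adding CustID
Closure: {OpenDate, CustID, Branch}.

OpenDate, CustID, Branch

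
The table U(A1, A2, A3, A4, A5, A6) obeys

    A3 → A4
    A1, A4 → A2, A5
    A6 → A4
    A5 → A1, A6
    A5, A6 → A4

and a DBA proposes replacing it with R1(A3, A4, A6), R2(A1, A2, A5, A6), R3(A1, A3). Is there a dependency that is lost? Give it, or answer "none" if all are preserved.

A1, A4 → A2, A5

Check A1, A4 → A2, A5: no single fragment contains all of {A1, A2, A4, A5}, and the restricted closure of {A1, A4} across the fragments never reaches {A2, A5}.
A3 → A4 is preserved.
A6 → A4 is preserved.
A5 → A1, A6 is preserved.
A5, A6 → A4 is preserved.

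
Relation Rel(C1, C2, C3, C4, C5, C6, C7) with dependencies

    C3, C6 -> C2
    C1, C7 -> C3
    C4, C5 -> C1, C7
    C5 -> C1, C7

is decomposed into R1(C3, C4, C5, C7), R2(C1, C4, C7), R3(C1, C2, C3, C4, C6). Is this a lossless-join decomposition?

No

Chase test. Columns are C1, C2, C3, C4, C5, C6, C7; row i has aⱼ where attribute j ∈ Ri, else bᵢⱼ.
Initial tableau (one row per fragment):
  row 1: b11 b12 a3 a4 a5 b16 a7
  row 2: a1 b22 b23 a4 b25 b26 a7
  row 3: a1 a2 a3 a4 b35 a6 b37
No row becomes fully distinguished — the join is lossy.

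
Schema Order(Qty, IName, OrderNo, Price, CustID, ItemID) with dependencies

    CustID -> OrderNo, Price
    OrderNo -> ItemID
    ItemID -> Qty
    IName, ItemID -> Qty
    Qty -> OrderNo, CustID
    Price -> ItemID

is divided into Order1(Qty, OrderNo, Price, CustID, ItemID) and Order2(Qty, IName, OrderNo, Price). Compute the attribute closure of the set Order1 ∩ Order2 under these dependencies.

Qty, OrderNo, Price, CustID, ItemID

Order1 ∩ Order2 = {Qty, OrderNo, Price}.
OrderNo → ItemID applies, adding ItemID
Qty → OrderNo, CustID applies, adding CustID
Closure: {Qty, OrderNo, Price, CustID, ItemID}.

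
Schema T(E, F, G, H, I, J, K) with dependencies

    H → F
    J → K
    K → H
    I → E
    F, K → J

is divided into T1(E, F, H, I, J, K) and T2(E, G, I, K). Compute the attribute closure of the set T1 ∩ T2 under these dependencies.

E, F, H, I, J, K

T1 ∩ T2 = {E, I, K}.
K → H applies, adding H
H → F applies, adding F
F, K → J applies, adding J
Closure: {E, F, H, I, J, K}.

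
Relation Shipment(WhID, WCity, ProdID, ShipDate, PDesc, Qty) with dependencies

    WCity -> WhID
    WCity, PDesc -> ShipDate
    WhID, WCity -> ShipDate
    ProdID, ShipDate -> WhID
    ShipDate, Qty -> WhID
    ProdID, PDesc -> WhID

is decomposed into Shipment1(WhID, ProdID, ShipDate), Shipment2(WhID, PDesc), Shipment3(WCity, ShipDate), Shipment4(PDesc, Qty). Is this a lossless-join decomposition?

No

Chase test. Columns are WhID, WCity, ProdID, ShipDate, PDesc, Qty; row i has aⱼ where attribute j ∈ Shipmenti, else bᵢⱼ.
Initial tableau (one row per fragment):
  row 1: a1 b12 a3 a4 b15 b16
  row 2: a1 b22 b23 b24 a5 b26
  row 3: b31 a2 b33 a4 b35 b36
  row 4: b41 b42 b43 b44 a5 a6
No row becomes fully distinguished — the join is lossy.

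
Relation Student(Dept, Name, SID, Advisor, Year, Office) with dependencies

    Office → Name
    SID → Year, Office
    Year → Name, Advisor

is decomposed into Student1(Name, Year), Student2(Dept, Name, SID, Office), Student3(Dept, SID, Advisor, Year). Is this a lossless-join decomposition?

Chase test. Columns are Dept, Name, SID, Advisor, Year, Office; row i has aⱼ where attribute j ∈ Studenti, else bᵢⱼ.
Initial tableau (one row per fragment):
  row 1: b11 a2 b13 b14 a5 b16
  row 2: a1 a2 a3 b24 b25 a6
  row 3: a1 b32 a3 a4 a5 b36
Rows 2 and 3 agree on SID; apply SID→Year, Office and equate their Year, Office entries.
Rows 1 and 2 agree on Year; apply Year→Name, Advisor and equate their Name, Advisor entries.
Rows 1 and 3 agree on Year; apply Year→Name, Advisor and equate their Name, Advisor entries.
Row 2 is now all distinguished symbols — the join is lossless.

Yes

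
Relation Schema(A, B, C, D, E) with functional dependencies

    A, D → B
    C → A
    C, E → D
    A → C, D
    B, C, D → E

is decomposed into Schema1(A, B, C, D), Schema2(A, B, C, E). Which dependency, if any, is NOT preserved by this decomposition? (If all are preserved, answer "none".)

none

A, D → B lies within Schema1.
C → A lies within Schema1.
C, E → D: restricted closure across fragments reaches D.
A → C, D lies within Schema1.
B, C, D → E: restricted closure across fragments reaches E.
Every dependency is enforceable on the fragments, so the decomposition is dependency-preserving.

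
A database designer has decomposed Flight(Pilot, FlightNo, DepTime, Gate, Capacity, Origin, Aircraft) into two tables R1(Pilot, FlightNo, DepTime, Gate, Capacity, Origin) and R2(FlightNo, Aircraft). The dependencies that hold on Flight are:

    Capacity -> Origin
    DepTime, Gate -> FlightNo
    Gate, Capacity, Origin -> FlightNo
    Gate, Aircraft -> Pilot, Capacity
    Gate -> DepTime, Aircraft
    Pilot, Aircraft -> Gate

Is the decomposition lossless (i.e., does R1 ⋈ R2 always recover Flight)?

Common attributes: R1 ∩ R2 = {FlightNo}.
No dependency enlarges {FlightNo}, so (FlightNo)⁺ = {FlightNo}.
The closure contains neither all of R1 = {Pilot, FlightNo, DepTime, Gate, Capacity, Origin} nor all of R2 = {FlightNo, Aircraft}, so the common attributes are not a superkey of either fragment. The join is lossy.

No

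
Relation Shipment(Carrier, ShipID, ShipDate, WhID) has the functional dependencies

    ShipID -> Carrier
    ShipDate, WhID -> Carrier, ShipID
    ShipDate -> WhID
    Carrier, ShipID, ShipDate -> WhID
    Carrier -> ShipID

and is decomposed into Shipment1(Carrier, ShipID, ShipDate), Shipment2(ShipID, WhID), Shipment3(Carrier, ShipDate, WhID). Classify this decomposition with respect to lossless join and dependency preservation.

Lossless test (chase): Rows 1 and 2 agree on ShipID; apply ShipID→Carrier and equate their Carrier entries. Rows 1 and 3 agree on ShipDate; apply ShipDate→WhID and equate their WhID entries. Rows 1 and 3 agree on Carrier; apply Carrier→ShipID and equate their ShipID entries. Row 1 is now all distinguished symbols — the join is lossless.
Dependency preservation: ShipDate, WhID → Carrier, ShipID; Carrier, ShipID, ShipDate → WhID are not contained in any single fragment, but the restricted closure of each left-hand side across the fragments still reaches the right-hand side; the remaining FDs each lie inside some fragment. All dependencies are preserved.

lossless and dependency-preserving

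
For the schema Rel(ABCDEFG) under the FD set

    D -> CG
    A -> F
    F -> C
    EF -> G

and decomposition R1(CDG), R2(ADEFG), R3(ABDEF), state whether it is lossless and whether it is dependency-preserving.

Lossless test (chase): Rows 1 and 2 agree on D; apply D→CG and equate their CG entries. Rows 1 and 3 agree on D; apply D→CG and equate their CG entries. Row 3 is now all distinguished symbols — the join is lossless.
Dependency preservation: the restricted closure of {F} across the fragments never reaches {C}, so F → C cannot be enforced without a join — not preserved.

lossless but not dependency-preserving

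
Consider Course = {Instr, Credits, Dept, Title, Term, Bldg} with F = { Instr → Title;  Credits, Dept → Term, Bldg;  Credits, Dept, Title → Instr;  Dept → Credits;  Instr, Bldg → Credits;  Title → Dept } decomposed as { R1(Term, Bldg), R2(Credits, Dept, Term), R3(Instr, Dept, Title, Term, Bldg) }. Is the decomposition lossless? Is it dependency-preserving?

lossless and dependency-preserving

Lossless test (chase): Rows 2 and 3 agree on Dept; apply Dept→Credits and equate their Credits entries. Rows 2 and 3 agree on Credits, Dept; apply Credits, Dept→Term, Bldg and equate their Term, Bldg entries. Row 3 is now all distinguished symbols — the join is lossless.
Dependency preservation: Credits, Dept → Term, Bldg; Credits, Dept, Title → Instr; Instr, Bldg → Credits are not contained in any single fragment, but the restricted closure of each left-hand side across the fragments still reaches the right-hand side; the remaining FDs each lie inside some fragment. All dependencies are preserved.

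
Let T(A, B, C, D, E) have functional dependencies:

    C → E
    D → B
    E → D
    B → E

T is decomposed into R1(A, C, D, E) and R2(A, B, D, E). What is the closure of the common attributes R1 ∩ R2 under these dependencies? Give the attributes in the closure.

R1 ∩ R2 = {A, D, E}.
D → B applies, adding B
Closure: {A, B, D, E}.

A, B, D, E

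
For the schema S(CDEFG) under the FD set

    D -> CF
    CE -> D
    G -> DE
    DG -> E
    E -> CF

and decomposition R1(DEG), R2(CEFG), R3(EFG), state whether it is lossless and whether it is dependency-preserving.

lossless but not dependency-preserving

Lossless test (chase): Rows 1 and 2 agree on G; apply G→DE and equate their DE entries. Rows 1 and 3 agree on G; apply G→DE and equate their DE entries. Rows 1 and 2 agree on E; apply E→CF and equate their CF entries. Rows 1 and 3 agree on E; apply E→CF and equate their CF entries. Row 1 is now all distinguished symbols — the join is lossless.
Dependency preservation: the restricted closure of {D} across the fragments never reaches {CF}, so D → CF cannot be enforced without a join — not preserved.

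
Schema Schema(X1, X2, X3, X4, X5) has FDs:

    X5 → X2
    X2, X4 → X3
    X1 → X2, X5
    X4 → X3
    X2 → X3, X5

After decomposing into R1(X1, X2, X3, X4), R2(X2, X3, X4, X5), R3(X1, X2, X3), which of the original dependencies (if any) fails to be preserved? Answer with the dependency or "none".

X5 → X2 lies within R2.
X2, X4 → X3 lies within R1.
X1 → X2, X5: restricted closure across fragments reaches X2, X5.
X4 → X3 lies within R1.
X2 → X3, X5 lies within R2.
Every dependency is enforceable on the fragments, so the decomposition is dependency-preserving.

none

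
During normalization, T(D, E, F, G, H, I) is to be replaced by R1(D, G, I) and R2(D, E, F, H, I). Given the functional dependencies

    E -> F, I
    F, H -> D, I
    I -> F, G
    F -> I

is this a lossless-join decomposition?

Yes

Common attributes: R1 ∩ R2 = {D, I}.
Closure of {D, I}: I → F, G applies, adding F, G. So (D, I)⁺ = {D, F, G, I}.
This closure contains every attribute of R1, so R1 ∩ R2 → R1. The join is lossless.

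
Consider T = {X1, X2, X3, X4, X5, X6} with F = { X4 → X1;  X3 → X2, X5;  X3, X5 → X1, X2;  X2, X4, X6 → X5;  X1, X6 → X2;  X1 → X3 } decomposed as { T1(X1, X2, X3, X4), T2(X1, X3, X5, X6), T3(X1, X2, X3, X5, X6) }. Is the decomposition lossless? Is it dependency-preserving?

Lossless test (chase): Rows 1 and 2 agree on X3; apply X3→X2, X5 and equate their X2, X5 entries. No row becomes fully distinguished — the join is lossy.
Dependency preservation: X2, X4, X6 → X5 is not contained in any single fragment, but the restricted closure of its left-hand side across the fragments still reaches the right-hand side; the remaining FDs each lie inside some fragment. All dependencies are preserved.

lossy but dependency-preserving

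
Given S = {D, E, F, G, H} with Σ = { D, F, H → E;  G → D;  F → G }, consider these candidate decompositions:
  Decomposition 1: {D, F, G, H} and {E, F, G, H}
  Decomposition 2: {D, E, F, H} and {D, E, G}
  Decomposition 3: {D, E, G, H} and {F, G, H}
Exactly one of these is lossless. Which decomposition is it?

Decomposition 1

Decomposition 1: common = {F, G, H}, closure = {D, E, F, G, H} → lossless.
Decomposition 2: common = {D, E}, closure = {D, E} → lossy.
Decomposition 3: common = {G, H}, closure = {D, G, H} → lossy.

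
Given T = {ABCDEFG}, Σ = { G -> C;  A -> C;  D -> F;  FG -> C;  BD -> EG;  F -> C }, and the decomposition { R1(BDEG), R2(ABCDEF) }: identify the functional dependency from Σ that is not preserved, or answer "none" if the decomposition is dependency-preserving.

G -> C

Check G → C: no single fragment contains all of {CG}, and the restricted closure of {G} across the fragments never reaches {C}.
A → C is preserved.
D → F is preserved.
FG → C is preserved.
BD → EG is preserved.
F → C is preserved.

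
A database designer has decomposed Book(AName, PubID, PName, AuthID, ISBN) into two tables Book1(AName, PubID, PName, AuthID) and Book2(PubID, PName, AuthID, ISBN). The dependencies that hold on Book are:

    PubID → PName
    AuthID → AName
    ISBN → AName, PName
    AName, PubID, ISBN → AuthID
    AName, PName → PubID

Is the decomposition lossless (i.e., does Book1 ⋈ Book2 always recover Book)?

Common attributes: Book1 ∩ Book2 = {PubID, PName, AuthID}.
Closure of {PubID, PName, AuthID}: AuthID → AName applies, adding AName. So (PubID, PName, AuthID)⁺ = {AName, PubID, PName, AuthID}.
This closure contains every attribute of Book1, so Book1 ∩ Book2 → Book1. The join is lossless.

Yes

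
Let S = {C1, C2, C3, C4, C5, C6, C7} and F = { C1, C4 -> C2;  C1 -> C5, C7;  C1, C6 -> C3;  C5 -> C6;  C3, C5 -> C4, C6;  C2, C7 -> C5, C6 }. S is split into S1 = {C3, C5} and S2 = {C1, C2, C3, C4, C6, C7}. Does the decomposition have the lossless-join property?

Common attributes: S1 ∩ S2 = {C3}.
No dependency enlarges {C3}, so (C3)⁺ = {C3}.
The closure contains neither all of S1 = {C3, C5} nor all of S2 = {C1, C2, C3, C4, C6, C7}, so the common attributes are not a superkey of either fragment. The join is lossy.

No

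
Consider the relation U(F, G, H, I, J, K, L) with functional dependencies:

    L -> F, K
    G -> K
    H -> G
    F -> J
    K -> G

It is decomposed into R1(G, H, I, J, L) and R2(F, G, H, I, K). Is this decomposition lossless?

Common attributes: R1 ∩ R2 = {G, H, I}.
Closure of {G, H, I}: G → K applies, adding K. So (G, H, I)⁺ = {G, H, I, K}.
The closure contains neither all of R1 = {G, H, I, J, L} nor all of R2 = {F, G, H, I, K}, so the common attributes are not a superkey of either fragment. The join is lossy.

No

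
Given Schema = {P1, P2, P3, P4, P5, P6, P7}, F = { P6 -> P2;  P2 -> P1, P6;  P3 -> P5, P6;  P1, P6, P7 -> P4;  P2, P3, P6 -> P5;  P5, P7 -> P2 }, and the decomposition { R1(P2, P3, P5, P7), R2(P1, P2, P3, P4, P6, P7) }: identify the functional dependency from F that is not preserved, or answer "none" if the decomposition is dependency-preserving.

none

P6 → P2 lies within R2.
P2 → P1, P6 lies within R2.
P3 → P5, P6: restricted closure across fragments reaches P5, P6.
P1, P6, P7 → P4 lies within R2.
P2, P3, P6 → P5: restricted closure across fragments reaches P5.
P5, P7 → P2 lies within R1.
Every dependency is enforceable on the fragments, so the decomposition is dependency-preserving.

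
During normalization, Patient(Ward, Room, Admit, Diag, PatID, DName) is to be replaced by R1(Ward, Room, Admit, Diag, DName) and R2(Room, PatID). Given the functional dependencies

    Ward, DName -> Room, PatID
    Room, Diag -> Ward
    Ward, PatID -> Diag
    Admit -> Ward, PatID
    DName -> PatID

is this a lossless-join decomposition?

Common attributes: R1 ∩ R2 = {Room}.
No dependency enlarges {Room}, so (Room)⁺ = {Room}.
The closure contains neither all of R1 = {Ward, Room, Admit, Diag, DName} nor all of R2 = {Room, PatID}, so the common attributes are not a superkey of either fragment. The join is lossy.

No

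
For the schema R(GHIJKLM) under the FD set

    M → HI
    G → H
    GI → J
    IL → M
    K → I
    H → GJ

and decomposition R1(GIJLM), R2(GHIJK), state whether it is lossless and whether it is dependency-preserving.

lossy but dependency-preserving

Lossless test: (GIJ)⁺ = {GHIJ}, which is a superkey of neither fragment — lossy.
Dependency preservation: M → HI is not contained in any single fragment, but the restricted closure of its left-hand side across the fragments still reaches the right-hand side; the remaining FDs each lie inside some fragment. All dependencies are preserved.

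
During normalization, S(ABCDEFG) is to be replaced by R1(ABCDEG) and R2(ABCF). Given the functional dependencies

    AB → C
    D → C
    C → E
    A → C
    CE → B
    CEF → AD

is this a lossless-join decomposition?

No

Common attributes: R1 ∩ R2 = {ABC}.
Closure of {ABC}: C → E applies, adding E. So (ABC)⁺ = {ABCE}.
The closure contains neither all of R1 = {ABCDEG} nor all of R2 = {ABCF}, so the common attributes are not a superkey of either fragment. The join is lossy.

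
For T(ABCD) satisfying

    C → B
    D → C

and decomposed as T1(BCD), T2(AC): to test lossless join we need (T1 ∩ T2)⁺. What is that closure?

T1 ∩ T2 = {C}.
C → B applies, adding B
Closure: {BC}.

BC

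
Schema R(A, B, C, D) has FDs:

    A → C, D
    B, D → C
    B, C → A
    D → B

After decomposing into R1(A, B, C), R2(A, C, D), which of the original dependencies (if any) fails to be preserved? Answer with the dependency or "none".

A → C, D lies within R2.
B, D → C: restricted closure across fragments reaches C.
B, C → A lies within R1.
D → B: restricted closure across fragments reaches B.
Every dependency is enforceable on the fragments, so the decomposition is dependency-preserving.

none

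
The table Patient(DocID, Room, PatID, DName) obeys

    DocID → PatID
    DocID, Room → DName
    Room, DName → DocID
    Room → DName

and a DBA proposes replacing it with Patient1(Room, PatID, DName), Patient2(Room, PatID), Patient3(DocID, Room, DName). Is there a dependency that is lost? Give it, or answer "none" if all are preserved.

DocID → PatID

Check DocID → PatID: no single fragment contains all of {DocID, PatID}, and the restricted closure of {DocID} across the fragments never reaches {PatID}.
DocID, Room → DName is preserved.
Room, DName → DocID is preserved.
Room → DName is preserved.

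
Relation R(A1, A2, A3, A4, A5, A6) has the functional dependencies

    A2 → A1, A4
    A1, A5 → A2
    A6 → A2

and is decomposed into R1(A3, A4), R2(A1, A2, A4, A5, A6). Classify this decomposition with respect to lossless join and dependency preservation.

Lossless test: (A4)⁺ = {A4}, which is a superkey of neither fragment — lossy.
Dependency preservation: every FD's attributes lie within a single fragment, so each can be enforced locally — preserved.

lossy but dependency-preserving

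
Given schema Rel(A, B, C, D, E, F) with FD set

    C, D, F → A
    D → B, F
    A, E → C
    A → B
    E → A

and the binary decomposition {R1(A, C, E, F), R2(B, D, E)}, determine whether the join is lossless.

No

Common attributes: R1 ∩ R2 = {E}.
Closure of {E}: E → A applies, adding A; A, E → C applies, adding C; A → B applies, adding B. So (E)⁺ = {A, B, C, E}.
The closure contains neither all of R1 = {A, C, E, F} nor all of R2 = {B, D, E}, so the common attributes are not a superkey of either fragment. The join is lossy.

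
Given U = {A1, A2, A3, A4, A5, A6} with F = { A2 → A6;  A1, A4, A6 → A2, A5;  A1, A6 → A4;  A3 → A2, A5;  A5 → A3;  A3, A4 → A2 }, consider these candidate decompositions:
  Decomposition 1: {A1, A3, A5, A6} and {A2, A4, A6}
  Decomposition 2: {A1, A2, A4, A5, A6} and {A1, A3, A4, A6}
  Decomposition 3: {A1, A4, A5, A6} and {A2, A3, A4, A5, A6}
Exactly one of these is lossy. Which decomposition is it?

Decomposition 1

Decomposition 1: common = {A6}, closure = {A6} → lossy.
Decomposition 2: common = {A1, A4, A6}, closure = {A1, A2, A3, A4, A5, A6} → lossless.
Decomposition 3: common = {A4, A5, A6}, closure = {A2, A3, A4, A5, A6} → lossless.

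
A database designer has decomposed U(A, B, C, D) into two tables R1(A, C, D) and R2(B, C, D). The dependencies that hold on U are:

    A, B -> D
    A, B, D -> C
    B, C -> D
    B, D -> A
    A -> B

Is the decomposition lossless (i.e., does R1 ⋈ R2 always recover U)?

No

Common attributes: R1 ∩ R2 = {C, D}.
No dependency enlarges {C, D}, so (C, D)⁺ = {C, D}.
The closure contains neither all of R1 = {A, C, D} nor all of R2 = {B, C, D}, so the common attributes are not a superkey of either fragment. The join is lossy.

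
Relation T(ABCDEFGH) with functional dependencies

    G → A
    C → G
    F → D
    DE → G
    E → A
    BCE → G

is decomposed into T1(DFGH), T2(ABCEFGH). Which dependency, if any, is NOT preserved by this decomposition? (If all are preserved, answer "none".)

DE → G

Check DE → G: no single fragment contains all of {DEG}, and the restricted closure of {DE} across the fragments never reaches {G}.
G → A is preserved.
C → G is preserved.
F → D is preserved.
E → A is preserved.
BCE → G is preserved.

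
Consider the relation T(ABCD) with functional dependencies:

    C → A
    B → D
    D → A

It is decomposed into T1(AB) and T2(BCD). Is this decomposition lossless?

Yes

Common attributes: T1 ∩ T2 = {B}.
Closure of {B}: B → D applies, adding D; D → A applies, adding A. So (B)⁺ = {ABD}.
This closure contains every attribute of T1, so T1 ∩ T2 → T1. The join is lossless.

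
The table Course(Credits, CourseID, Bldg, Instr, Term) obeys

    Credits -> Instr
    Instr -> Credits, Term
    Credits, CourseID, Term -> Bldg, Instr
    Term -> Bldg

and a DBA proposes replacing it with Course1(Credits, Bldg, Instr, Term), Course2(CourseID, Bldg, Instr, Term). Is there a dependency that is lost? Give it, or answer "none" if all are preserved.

Credits → Instr lies within Course1.
Instr → Credits, Term lies within Course1.
Credits, CourseID, Term → Bldg, Instr: restricted closure across fragments reaches Bldg, Instr.
Term → Bldg lies within Course1.
Every dependency is enforceable on the fragments, so the decomposition is dependency-preserving.

none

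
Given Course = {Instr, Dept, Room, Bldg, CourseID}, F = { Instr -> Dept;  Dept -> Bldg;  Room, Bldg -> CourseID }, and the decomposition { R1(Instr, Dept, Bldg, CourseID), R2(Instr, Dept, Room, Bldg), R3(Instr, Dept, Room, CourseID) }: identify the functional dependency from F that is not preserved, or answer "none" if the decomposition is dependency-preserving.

Room, Bldg -> CourseID

Check Room, Bldg → CourseID: no single fragment contains all of {Room, Bldg, CourseID}, and the restricted closure of {Room, Bldg} across the fragments never reaches {CourseID}.
Instr → Dept is preserved.
Dept → Bldg is preserved.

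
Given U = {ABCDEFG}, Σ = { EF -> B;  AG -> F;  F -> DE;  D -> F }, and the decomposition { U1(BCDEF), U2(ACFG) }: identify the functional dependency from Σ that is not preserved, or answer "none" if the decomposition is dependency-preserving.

none

EF → B lies within U1.
AG → F lies within U2.
F → DE lies within U1.
D → F lies within U1.
Every dependency is enforceable on the fragments, so the decomposition is dependency-preserving.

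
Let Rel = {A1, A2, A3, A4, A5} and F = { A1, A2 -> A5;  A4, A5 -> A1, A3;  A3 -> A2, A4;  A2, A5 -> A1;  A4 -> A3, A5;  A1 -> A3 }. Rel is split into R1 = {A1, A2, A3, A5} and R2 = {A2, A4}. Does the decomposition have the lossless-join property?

Common attributes: R1 ∩ R2 = {A2}.
No dependency enlarges {A2}, so (A2)⁺ = {A2}.
The closure contains neither all of R1 = {A1, A2, A3, A5} nor all of R2 = {A2, A4}, so the common attributes are not a superkey of either fragment. The join is lossy.

No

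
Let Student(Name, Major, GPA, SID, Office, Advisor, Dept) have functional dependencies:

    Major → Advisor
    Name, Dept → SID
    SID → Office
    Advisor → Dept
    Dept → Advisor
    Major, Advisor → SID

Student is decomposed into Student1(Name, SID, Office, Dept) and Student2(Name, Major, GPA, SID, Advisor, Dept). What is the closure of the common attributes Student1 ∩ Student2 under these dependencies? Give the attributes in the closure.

Name, SID, Office, Advisor, Dept

Student1 ∩ Student2 = {Name, SID, Dept}.
SID → Office applies, adding Office
Dept → Advisor applies, adding Advisor
Closure: {Name, SID, Office, Advisor, Dept}.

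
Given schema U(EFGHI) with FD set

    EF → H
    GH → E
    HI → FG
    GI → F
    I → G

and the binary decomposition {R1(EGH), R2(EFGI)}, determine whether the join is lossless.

No

Common attributes: R1 ∩ R2 = {EG}.
No dependency enlarges {EG}, so (EG)⁺ = {EG}.
The closure contains neither all of R1 = {EGH} nor all of R2 = {EFGI}, so the common attributes are not a superkey of either fragment. The join is lossy.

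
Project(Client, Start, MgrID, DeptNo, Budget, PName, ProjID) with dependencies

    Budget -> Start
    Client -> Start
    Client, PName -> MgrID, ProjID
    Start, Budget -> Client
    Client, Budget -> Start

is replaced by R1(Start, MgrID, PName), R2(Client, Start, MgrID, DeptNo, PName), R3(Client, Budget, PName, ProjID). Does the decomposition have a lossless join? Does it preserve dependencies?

Lossless test (chase): Rows 2 and 3 agree on Client; apply Client→Start and equate their Start entries. Rows 2 and 3 agree on Client, PName; apply Client, PName→MgrID, ProjID and equate their MgrID, ProjID entries. No row becomes fully distinguished — the join is lossy.
Dependency preservation: Budget → Start; Client, PName → MgrID, ProjID; Start, Budget → Client; Client, Budget → Start are not contained in any single fragment, but the restricted closure of each left-hand side across the fragments still reaches the right-hand side; the remaining FDs each lie inside some fragment. All dependencies are preserved.

lossy but dependency-preserving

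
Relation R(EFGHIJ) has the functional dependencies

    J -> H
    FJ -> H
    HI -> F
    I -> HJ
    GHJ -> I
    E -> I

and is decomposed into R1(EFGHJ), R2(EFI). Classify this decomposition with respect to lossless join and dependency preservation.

lossless but not dependency-preserving

Lossless test: (EF)⁺ = {EFHIJ}, which contains all of one fragment — lossless.
Dependency preservation: the restricted closure of {I} across the fragments never reaches {HJ}, so I → HJ cannot be enforced without a join — not preserved.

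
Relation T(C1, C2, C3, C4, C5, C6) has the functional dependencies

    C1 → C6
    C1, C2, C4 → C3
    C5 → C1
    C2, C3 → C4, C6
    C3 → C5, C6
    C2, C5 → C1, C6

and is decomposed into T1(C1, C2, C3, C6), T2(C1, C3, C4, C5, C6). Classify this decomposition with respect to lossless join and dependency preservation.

Lossless test: (C1, C3, C6)⁺ = {C1, C3, C5, C6}, which is a superkey of neither fragment — lossy.
Dependency preservation: the restricted closure of {C1, C2, C4} across the fragments never reaches {C3}, so C1, C2, C4 → C3 cannot be enforced without a join — not preserved.

lossy and not dependency-preserving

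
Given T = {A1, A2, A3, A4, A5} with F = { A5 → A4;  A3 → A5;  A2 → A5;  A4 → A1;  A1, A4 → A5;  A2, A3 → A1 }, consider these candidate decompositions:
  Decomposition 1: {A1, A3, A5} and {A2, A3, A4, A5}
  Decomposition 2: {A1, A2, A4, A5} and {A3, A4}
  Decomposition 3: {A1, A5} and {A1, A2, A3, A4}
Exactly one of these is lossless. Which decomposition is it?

Decomposition 1

Decomposition 1: common = {A3, A5}, closure = {A1, A3, A4, A5} → lossless.
Decomposition 2: common = {A4}, closure = {A1, A4, A5} → lossy.
Decomposition 3: common = {A1}, closure = {A1} → lossy.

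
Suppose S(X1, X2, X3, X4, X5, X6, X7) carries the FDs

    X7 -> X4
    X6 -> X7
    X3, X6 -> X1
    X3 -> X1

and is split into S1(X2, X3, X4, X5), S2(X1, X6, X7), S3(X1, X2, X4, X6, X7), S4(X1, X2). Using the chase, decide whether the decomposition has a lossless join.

No

Chase test. Columns are X1, X2, X3, X4, X5, X6, X7; row i has aⱼ where attribute j ∈ Si, else bᵢⱼ.
Initial tableau (one row per fragment):
  row 1: b11 a2 a3 a4 a5 b16 b17
  row 2: a1 b22 b23 b24 b25 a6 a7
  row 3: a1 a2 b33 a4 b35 a6 a7
  row 4: a1 a2 b43 b44 b45 b46 b47
Rows 2 and 3 agree on X7; apply X7→X4 and equate their X4 entries.
No row becomes fully distinguished — the join is lossy.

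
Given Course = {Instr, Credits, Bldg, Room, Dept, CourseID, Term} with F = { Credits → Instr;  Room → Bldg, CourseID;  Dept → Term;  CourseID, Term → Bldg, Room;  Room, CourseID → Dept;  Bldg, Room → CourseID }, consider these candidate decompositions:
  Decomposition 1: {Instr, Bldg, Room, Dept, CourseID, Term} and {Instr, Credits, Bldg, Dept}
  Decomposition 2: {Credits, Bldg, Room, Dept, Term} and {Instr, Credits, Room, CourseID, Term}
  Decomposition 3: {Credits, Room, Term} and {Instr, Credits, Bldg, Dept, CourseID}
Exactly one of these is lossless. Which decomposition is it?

Decomposition 2

Decomposition 1: common = {Instr, Bldg, Dept}, closure = {Instr, Bldg, Dept, Term} → lossy.
Decomposition 2: common = {Credits, Room, Term}, closure = {Instr, Credits, Bldg, Room, Dept, CourseID, Term} → lossless.
Decomposition 3: common = {Credits}, closure = {Instr, Credits} → lossy.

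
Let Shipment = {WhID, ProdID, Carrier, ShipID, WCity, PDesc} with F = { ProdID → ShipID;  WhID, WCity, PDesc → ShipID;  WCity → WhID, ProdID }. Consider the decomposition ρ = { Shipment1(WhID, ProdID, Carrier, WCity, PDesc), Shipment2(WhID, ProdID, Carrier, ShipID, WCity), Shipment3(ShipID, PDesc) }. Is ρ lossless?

Chase test. Columns are WhID, ProdID, Carrier, ShipID, WCity, PDesc; row i has aⱼ where attribute j ∈ Shipmenti, else bᵢⱼ.
Initial tableau (one row per fragment):
  row 1: a1 a2 a3 b14 a5 a6
  row 2: a1 a2 a3 a4 a5 b26
  row 3: b31 b32 b33 a4 b35 a6
Rows 1 and 2 agree on ProdID; apply ProdID→ShipID and equate their ShipID entries.
Row 1 is now all distinguished symbols — the join is lossless.

Yes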